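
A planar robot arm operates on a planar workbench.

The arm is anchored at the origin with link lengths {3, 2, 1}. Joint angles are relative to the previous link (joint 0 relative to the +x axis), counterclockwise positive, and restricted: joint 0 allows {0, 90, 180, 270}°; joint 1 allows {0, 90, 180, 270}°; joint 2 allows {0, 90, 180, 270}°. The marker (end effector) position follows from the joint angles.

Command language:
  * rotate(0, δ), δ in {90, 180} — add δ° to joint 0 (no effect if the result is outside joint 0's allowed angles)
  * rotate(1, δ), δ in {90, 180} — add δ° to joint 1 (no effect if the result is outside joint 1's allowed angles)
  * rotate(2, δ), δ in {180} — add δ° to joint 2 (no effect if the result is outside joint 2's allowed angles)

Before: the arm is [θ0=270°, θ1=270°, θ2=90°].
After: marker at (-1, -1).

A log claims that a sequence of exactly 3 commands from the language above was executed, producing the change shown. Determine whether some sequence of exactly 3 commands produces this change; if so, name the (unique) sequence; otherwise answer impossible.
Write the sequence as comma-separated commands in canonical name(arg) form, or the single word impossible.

t0: [θ0=270°, θ1=270°, θ2=90°]
[1] after rotate(1, 90): [θ0=270°, θ1=0°, θ2=90°]
[2] after rotate(1, 90): [θ0=270°, θ1=90°, θ2=90°]
[3] after rotate(1, 90): [θ0=270°, θ1=180°, θ2=90°]
all 125 alternatives checked — unique.

rotate(1, 90), rotate(1, 90), rotate(1, 90)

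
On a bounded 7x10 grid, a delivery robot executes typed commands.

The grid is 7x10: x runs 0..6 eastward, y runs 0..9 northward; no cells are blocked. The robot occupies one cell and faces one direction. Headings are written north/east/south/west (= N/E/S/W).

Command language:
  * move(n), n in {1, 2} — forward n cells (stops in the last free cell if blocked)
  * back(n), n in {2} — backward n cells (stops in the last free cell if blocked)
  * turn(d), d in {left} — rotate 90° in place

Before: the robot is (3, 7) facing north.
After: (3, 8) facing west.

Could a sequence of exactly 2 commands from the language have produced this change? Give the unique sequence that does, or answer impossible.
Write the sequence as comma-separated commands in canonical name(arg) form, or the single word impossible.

move(1), turn(left)

key: order matters: swapping move(1) and turn(left) lands elsewhere
from: (3, 7) facing north
[1] after move(1): (3, 8) facing north
[2] after turn(left): (3, 8) facing west
uniquely the one of 16 2-step routes that fits.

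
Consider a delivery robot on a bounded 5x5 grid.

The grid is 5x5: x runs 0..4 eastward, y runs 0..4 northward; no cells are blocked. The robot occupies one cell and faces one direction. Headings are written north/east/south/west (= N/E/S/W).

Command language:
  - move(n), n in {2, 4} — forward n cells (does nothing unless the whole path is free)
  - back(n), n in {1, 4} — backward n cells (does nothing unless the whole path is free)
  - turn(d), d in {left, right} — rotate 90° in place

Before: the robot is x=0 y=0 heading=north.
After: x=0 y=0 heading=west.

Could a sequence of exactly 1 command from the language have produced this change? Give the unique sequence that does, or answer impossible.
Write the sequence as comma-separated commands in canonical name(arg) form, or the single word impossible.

key: parked at (0,0) the whole time — nothing moves the robot
start: x=0 y=0 heading=north
t=1 turn(left) ⇒ x=0 y=0 heading=west
all 6 alternatives checked — unique.

turn(left)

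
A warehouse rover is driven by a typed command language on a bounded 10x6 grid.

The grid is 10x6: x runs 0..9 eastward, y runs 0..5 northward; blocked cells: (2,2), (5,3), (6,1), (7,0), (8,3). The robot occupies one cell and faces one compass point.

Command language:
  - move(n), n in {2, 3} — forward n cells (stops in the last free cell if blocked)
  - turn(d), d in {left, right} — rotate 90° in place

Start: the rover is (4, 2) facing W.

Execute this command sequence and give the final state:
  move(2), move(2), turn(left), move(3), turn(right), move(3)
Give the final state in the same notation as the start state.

(0, 0) facing W

begin: (4, 2) facing W
step 1 (move(2)): (3, 2) facing W
step 2 (move(2)): (3, 2) facing W
step 3 (turn(left)): (3, 2) facing S
step 4 (move(3)): (3, 0) facing S
step 5 (turn(right)): (3, 0) facing W
step 6 (move(3)): (0, 0) facing W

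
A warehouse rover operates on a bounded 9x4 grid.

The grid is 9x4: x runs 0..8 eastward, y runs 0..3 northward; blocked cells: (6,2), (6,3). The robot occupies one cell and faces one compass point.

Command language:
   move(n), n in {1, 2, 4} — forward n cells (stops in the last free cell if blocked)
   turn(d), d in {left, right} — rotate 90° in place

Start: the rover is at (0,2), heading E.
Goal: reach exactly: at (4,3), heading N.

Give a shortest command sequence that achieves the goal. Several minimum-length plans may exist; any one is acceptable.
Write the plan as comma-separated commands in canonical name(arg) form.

initial: at (0,2), heading E
t=1 move(4) ⇒ at (4,2), heading E
t=2 turn(left) ⇒ at (4,2), heading N
t=3 move(1) ⇒ at (4,3), heading N
shorter routes all fall short; 3 is best.

move(4), turn(left), move(1)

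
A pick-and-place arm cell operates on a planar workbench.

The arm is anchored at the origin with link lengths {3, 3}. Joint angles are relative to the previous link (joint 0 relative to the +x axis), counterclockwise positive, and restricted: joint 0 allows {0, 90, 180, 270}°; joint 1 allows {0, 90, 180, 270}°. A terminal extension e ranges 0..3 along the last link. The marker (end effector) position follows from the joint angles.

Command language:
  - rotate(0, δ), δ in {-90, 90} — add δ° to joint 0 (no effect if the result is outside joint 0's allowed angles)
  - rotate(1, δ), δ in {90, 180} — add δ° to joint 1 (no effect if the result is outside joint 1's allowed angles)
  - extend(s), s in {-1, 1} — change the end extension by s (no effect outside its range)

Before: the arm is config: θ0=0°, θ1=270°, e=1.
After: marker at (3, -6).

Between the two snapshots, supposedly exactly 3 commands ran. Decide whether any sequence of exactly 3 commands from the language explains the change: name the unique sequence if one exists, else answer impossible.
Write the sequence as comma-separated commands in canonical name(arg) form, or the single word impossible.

initial: config: θ0=0°, θ1=270°, e=1
step 1 (extend(1)): config: θ0=0°, θ1=270°, e=2
step 2 (extend(1)): config: θ0=0°, θ1=270°, e=3
step 3 (extend(1)): config: θ0=0°, θ1=270°, e=3
uniquely the one of 216 3-step routes that fits.

extend(1), extend(1), extend(1)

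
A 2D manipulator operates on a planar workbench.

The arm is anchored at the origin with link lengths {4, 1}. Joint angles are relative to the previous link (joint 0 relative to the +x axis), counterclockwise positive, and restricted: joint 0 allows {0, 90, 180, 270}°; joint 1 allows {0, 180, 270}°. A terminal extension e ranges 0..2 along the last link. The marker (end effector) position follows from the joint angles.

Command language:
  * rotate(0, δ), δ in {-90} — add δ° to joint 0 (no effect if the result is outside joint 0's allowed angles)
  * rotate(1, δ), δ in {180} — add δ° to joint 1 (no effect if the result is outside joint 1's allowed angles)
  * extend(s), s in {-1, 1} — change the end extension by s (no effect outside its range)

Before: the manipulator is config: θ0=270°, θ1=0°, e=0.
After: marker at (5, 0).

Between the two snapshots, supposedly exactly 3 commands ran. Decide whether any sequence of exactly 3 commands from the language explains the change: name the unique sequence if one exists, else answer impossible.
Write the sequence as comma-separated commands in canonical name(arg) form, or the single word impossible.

start: config: θ0=270°, θ1=0°, e=0
step 1 (rotate(0, -90)): config: θ0=180°, θ1=0°, e=0
step 2 (rotate(0, -90)): config: θ0=90°, θ1=0°, e=0
step 3 (rotate(0, -90)): config: θ0=0°, θ1=0°, e=0
no rival 3-sequence matches.

rotate(0, -90), rotate(0, -90), rotate(0, -90)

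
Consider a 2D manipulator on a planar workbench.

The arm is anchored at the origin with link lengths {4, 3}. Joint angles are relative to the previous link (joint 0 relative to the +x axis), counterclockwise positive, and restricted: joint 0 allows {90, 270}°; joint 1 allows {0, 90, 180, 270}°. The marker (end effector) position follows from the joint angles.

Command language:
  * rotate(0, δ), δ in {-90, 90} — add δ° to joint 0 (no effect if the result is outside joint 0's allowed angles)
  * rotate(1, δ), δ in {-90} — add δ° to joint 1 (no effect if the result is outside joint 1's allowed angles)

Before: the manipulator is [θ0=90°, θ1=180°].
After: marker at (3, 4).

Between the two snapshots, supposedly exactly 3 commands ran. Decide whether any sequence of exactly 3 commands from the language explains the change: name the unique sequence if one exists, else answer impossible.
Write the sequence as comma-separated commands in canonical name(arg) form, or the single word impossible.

start: [θ0=90°, θ1=180°]
step 1 (rotate(1, -90)): [θ0=90°, θ1=90°]
step 2 (rotate(1, -90)): [θ0=90°, θ1=0°]
step 3 (rotate(1, -90)): [θ0=90°, θ1=270°]
no other 3-command option fits: unique.

rotate(1, -90), rotate(1, -90), rotate(1, -90)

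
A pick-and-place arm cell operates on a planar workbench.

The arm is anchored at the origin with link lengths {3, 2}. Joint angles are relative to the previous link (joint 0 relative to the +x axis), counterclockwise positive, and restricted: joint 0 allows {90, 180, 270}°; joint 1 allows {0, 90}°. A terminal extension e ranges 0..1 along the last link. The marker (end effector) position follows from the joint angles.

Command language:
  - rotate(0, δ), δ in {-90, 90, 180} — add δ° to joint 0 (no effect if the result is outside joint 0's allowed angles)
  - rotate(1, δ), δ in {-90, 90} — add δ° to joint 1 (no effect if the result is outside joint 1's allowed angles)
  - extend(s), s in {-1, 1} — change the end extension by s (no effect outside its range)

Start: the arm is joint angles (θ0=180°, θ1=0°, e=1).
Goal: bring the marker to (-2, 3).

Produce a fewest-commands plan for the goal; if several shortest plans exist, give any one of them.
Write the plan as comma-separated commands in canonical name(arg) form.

rotate(0, -90), rotate(1, 90), extend(-1)

from: joint angles (θ0=180°, θ1=0°, e=1)
step 1 (rotate(0, -90)): joint angles (θ0=90°, θ1=0°, e=1)
step 2 (rotate(1, 90)): joint angles (θ0=90°, θ1=90°, e=1)
step 3 (extend(-1)): joint angles (θ0=90°, θ1=90°, e=0)
minimal: 3 command(s), checked below 3.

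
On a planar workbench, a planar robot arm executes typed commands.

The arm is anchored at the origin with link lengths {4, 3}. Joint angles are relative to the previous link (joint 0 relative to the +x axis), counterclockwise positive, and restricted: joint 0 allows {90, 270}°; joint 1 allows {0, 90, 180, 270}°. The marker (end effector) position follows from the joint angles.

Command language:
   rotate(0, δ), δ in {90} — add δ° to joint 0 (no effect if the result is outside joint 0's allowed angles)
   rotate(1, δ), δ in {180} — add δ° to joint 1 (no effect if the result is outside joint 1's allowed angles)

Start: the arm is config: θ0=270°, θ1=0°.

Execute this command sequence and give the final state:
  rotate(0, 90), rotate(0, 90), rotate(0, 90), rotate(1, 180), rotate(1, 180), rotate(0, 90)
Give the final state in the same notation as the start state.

start: config: θ0=270°, θ1=0°
t=1 rotate(0, 90) ⇒ config: θ0=270°, θ1=0°
t=2 rotate(0, 90) ⇒ config: θ0=270°, θ1=0°
t=3 rotate(0, 90) ⇒ config: θ0=270°, θ1=0°
t=4 rotate(1, 180) ⇒ config: θ0=270°, θ1=180°
t=5 rotate(1, 180) ⇒ config: θ0=270°, θ1=0°
t=6 rotate(0, 90) ⇒ config: θ0=270°, θ1=0°

config: θ0=270°, θ1=0°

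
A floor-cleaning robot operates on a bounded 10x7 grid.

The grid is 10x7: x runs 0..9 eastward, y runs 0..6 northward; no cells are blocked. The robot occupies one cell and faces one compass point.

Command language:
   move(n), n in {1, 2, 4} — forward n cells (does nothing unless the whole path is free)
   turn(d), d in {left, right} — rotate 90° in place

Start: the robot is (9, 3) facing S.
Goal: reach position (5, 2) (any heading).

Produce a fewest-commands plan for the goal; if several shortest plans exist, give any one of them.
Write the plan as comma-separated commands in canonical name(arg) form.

initial: (9, 3) facing S
1. move(1) → (9, 2) facing S
2. turn(right) → (9, 2) facing W
3. move(4) → (5, 2) facing W
nothing shorter than 3 reaches the goal.

move(1), turn(right), move(4)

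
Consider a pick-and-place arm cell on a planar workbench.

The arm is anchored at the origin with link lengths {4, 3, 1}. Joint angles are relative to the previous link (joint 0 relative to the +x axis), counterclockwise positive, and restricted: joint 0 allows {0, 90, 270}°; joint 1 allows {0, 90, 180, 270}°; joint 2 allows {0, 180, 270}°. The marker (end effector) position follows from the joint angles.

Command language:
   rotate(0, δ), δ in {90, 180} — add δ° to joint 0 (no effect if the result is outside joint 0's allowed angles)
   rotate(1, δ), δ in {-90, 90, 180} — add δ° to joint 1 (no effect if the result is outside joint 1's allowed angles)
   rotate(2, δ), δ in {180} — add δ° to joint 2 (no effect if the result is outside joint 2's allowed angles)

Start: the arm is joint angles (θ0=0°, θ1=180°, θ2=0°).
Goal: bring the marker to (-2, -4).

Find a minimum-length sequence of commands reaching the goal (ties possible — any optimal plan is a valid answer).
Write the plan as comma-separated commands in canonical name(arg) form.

rotate(2, 180), rotate(1, 90), rotate(0, 90), rotate(0, 180)

from: joint angles (θ0=0°, θ1=180°, θ2=0°)
[1] after rotate(2, 180): joint angles (θ0=0°, θ1=180°, θ2=180°)
[2] after rotate(1, 90): joint angles (θ0=0°, θ1=270°, θ2=180°)
[3] after rotate(0, 90): joint angles (θ0=90°, θ1=270°, θ2=180°)
[4] after rotate(0, 180): joint angles (θ0=270°, θ1=270°, θ2=180°)
shorter routes all fall short; 4 is best.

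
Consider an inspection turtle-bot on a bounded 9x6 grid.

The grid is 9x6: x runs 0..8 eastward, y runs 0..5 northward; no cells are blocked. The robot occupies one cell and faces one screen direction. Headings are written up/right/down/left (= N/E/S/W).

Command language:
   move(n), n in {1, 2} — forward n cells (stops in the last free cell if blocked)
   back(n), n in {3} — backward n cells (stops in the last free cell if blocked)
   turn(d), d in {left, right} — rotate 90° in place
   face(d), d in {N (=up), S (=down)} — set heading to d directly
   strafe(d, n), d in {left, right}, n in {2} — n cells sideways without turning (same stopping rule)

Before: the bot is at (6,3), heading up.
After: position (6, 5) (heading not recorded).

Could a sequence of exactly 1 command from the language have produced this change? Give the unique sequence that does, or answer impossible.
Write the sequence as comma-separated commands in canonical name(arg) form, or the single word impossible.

initial: at (6,3), heading up
t=1 move(2) ⇒ at (6,5), heading up
no rival 1-sequence matches.

move(2)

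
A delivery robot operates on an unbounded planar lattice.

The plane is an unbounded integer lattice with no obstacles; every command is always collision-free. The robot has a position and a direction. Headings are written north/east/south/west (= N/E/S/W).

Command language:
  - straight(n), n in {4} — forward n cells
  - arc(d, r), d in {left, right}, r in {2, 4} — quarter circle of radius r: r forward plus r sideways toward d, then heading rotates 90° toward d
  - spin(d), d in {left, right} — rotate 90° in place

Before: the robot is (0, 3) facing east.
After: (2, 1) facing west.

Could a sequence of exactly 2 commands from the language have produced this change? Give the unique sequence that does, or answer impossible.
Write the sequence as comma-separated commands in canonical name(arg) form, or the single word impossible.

arc(right, 2), spin(right)

key: running spin(right) before arc(right, 2) would end elsewhere — order is forced
t0: (0, 3) facing east
step 1 (arc(right, 2)): (2, 1) facing south
step 2 (spin(right)): (2, 1) facing west
no other 2-command option fits: unique.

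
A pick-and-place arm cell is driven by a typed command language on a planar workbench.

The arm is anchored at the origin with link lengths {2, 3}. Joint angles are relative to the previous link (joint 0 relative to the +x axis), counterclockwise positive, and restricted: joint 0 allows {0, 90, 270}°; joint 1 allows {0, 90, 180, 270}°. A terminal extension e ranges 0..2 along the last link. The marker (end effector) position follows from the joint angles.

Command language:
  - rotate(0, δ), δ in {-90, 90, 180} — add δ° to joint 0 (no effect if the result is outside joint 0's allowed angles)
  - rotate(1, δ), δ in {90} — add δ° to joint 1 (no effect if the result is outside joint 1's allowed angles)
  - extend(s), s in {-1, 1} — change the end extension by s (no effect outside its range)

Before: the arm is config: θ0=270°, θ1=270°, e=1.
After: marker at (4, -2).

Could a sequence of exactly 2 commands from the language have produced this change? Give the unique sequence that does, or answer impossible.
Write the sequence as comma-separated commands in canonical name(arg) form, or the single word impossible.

rotate(1, 90), rotate(1, 90)

initial: config: θ0=270°, θ1=270°, e=1
t=1 rotate(1, 90) ⇒ config: θ0=270°, θ1=0°, e=1
t=2 rotate(1, 90) ⇒ config: θ0=270°, θ1=90°, e=1
all 36 alternatives checked — unique.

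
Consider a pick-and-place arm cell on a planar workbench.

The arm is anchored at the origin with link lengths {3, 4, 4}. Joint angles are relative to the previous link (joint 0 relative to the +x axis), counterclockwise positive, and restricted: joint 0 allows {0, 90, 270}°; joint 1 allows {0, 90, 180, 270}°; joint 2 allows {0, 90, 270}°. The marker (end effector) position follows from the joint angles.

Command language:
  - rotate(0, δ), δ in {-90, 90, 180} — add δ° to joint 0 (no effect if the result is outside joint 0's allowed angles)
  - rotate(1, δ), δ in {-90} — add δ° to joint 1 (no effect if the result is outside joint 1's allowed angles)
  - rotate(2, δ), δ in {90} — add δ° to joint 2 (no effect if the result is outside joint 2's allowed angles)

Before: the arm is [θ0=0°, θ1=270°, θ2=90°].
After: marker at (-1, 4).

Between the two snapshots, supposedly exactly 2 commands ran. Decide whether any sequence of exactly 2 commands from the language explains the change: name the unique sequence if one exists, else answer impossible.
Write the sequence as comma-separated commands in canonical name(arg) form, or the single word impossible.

initial: [θ0=0°, θ1=270°, θ2=90°]
t=1 rotate(1, -90) ⇒ [θ0=0°, θ1=180°, θ2=90°]
t=2 rotate(1, -90) ⇒ [θ0=0°, θ1=90°, θ2=90°]
no other 2-command option fits: unique.

rotate(1, -90), rotate(1, -90)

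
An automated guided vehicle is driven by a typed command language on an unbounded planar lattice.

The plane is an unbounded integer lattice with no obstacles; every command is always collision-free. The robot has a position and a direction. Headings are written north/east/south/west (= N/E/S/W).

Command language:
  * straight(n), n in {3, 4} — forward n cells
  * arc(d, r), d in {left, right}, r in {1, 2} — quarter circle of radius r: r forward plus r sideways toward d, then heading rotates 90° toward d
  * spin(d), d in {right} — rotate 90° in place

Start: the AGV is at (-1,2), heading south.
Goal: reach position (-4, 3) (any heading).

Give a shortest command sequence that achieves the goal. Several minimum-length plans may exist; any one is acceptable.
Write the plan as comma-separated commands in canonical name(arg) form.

arc(right, 1), arc(right, 2)

from: at (-1,2), heading south
1. arc(right, 1) → at (-2,1), heading west
2. arc(right, 2) → at (-4,3), heading north
no 1-step plan works, so 2 is optimal.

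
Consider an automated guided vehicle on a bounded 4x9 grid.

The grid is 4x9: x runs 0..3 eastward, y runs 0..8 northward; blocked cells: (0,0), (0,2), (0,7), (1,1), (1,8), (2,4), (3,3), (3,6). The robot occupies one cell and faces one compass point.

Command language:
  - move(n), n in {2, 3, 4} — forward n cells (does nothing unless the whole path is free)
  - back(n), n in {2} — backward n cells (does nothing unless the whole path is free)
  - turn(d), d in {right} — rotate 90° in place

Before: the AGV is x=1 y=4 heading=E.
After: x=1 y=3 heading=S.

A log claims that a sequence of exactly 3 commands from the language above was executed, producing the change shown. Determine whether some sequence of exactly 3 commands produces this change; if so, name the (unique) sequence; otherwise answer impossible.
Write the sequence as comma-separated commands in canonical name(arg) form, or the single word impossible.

key: position moved to (1,3) AND the heading swung to S — translation plus rotation needed
begin: x=1 y=4 heading=E
[1] after turn(right): x=1 y=4 heading=S
[2] after back(2): x=1 y=6 heading=S
[3] after move(3): x=1 y=3 heading=S
all 125 alternatives checked — unique.

turn(right), back(2), move(3)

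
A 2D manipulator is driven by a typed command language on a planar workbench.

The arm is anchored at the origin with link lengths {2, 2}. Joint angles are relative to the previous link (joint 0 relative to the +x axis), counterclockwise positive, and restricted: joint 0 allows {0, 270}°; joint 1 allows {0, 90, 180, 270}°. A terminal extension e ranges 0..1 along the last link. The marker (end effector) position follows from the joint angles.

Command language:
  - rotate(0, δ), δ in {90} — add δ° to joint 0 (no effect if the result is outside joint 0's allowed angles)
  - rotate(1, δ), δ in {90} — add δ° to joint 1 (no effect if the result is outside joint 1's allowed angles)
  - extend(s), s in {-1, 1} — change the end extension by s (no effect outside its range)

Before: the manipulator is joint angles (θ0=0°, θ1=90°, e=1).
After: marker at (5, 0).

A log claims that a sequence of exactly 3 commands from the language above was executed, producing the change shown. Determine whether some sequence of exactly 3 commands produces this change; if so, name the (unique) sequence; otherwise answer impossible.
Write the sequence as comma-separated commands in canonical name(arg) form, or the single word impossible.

rotate(1, 90), rotate(1, 90), rotate(1, 90)

start: joint angles (θ0=0°, θ1=90°, e=1)
step 1 (rotate(1, 90)): joint angles (θ0=0°, θ1=180°, e=1)
step 2 (rotate(1, 90)): joint angles (θ0=0°, θ1=270°, e=1)
step 3 (rotate(1, 90)): joint angles (θ0=0°, θ1=0°, e=1)
all 64 alternatives checked — unique.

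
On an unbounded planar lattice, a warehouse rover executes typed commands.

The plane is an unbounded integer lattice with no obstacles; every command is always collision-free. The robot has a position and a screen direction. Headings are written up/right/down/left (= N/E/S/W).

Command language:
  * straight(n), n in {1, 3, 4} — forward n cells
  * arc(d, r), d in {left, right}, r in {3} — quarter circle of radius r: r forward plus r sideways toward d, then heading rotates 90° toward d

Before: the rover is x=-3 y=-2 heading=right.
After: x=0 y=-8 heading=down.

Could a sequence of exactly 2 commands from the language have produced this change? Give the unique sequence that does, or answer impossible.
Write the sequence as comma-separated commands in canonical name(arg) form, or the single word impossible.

arc(right, 3), straight(3)

key: cell and facing (now S) both changed — the 2 commands mix motion and turning
from: x=-3 y=-2 heading=right
t=1 arc(right, 3) ⇒ x=0 y=-5 heading=down
t=2 straight(3) ⇒ x=0 y=-8 heading=down
no rival 2-sequence matches.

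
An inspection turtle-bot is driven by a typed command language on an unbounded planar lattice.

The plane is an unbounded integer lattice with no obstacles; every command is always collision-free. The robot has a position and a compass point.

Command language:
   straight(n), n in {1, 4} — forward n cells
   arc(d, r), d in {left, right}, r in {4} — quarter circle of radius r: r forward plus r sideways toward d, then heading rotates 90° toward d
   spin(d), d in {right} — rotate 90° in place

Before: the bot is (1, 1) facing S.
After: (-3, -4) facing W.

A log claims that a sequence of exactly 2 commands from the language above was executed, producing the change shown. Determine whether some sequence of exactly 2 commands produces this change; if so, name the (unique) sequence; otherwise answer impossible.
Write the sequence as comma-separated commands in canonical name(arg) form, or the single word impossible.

straight(1), arc(right, 4)

key: position moved to (-3,-4) AND the heading swung to W — translation plus rotation needed
from: (1, 1) facing S
step 1 (straight(1)): (1, 0) facing S
step 2 (arc(right, 4)): (-3, -4) facing W
no other 2-command option fits: unique.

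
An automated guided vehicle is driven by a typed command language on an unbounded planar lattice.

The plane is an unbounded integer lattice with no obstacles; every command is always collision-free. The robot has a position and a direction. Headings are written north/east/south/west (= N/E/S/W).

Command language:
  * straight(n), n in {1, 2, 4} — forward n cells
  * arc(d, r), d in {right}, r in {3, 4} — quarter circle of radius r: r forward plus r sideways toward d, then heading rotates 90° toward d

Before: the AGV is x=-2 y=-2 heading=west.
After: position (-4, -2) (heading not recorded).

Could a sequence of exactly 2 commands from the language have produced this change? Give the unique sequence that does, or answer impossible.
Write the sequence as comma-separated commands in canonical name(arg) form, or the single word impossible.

from: x=-2 y=-2 heading=west
1. straight(1) → x=-3 y=-2 heading=west
2. straight(1) → x=-4 y=-2 heading=west
no rival 2-sequence matches.

straight(1), straight(1)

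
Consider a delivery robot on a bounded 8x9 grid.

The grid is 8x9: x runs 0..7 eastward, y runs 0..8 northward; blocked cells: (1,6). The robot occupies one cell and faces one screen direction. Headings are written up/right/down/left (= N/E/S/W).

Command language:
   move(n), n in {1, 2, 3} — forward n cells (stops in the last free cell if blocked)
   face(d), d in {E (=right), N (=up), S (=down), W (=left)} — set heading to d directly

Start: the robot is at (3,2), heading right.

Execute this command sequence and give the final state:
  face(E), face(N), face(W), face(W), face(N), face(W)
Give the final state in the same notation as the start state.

start: at (3,2), heading right
1. face(E) → at (3,2), heading right
2. face(N) → at (3,2), heading up
3. face(W) → at (3,2), heading left
4. face(W) → at (3,2), heading left
5. face(N) → at (3,2), heading up
6. face(W) → at (3,2), heading left

at (3,2), heading left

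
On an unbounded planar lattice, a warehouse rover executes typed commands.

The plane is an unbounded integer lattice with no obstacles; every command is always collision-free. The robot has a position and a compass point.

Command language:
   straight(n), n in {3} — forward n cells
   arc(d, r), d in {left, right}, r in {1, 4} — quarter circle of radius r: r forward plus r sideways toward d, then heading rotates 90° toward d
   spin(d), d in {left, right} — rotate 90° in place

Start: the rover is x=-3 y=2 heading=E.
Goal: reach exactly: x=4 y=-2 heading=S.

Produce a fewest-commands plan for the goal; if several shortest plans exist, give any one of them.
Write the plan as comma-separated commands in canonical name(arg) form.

from: x=-3 y=2 heading=E
[1] after straight(3): x=0 y=2 heading=E
[2] after arc(right, 4): x=4 y=-2 heading=S
minimal: 2 command(s), checked below 2.

straight(3), arc(right, 4)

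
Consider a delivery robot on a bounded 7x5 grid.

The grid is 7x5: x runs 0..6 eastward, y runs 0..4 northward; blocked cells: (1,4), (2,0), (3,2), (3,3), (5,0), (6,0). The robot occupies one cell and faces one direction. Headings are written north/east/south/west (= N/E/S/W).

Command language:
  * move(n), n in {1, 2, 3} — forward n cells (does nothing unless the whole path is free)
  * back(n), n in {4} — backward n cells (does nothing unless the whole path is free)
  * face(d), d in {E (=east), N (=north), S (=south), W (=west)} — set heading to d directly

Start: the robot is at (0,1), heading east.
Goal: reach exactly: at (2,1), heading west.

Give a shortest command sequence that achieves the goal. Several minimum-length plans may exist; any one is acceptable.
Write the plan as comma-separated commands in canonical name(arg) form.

begin: at (0,1), heading east
1. move(2) → at (2,1), heading east
2. face(W) → at (2,1), heading west
shorter routes all fall short; 2 is best.

move(2), face(W)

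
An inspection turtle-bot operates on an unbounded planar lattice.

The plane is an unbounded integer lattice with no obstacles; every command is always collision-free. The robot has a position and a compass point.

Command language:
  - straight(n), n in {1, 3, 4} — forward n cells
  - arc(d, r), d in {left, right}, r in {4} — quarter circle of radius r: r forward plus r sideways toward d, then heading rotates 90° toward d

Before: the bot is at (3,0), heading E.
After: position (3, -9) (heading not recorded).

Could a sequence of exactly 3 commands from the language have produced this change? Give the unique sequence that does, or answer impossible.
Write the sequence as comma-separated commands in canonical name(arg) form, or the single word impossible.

arc(right, 4), straight(1), arc(right, 4)

t0: at (3,0), heading E
step 1 (arc(right, 4)): at (7,-4), heading S
step 2 (straight(1)): at (7,-5), heading S
step 3 (arc(right, 4)): at (3,-9), heading W
no rival 3-sequence matches.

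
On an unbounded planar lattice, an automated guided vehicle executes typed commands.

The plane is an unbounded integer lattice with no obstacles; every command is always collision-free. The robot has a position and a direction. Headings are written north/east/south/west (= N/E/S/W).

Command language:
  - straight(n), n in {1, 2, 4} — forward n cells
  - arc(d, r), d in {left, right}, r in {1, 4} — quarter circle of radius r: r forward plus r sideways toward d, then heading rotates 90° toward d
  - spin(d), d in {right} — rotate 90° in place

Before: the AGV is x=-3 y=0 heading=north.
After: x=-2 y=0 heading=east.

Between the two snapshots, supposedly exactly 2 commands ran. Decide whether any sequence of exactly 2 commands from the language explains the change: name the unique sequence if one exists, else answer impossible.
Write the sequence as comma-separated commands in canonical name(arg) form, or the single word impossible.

key: order matters: swapping spin(right) and straight(1) lands elsewhere
start: x=-3 y=0 heading=north
[1] after spin(right): x=-3 y=0 heading=east
[2] after straight(1): x=-2 y=0 heading=east
no rival 2-sequence matches.

spin(right), straight(1)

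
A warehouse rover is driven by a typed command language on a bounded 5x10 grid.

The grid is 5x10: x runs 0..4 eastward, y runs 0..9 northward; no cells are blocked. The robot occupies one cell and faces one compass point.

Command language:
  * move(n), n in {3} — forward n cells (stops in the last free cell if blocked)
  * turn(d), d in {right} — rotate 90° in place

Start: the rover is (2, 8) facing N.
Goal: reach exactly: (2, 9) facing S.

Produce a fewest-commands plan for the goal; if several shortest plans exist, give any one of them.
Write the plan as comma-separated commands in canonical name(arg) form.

move(3), turn(right), turn(right)

begin: (2, 8) facing N
t=1 move(3) ⇒ (2, 9) facing N
t=2 turn(right) ⇒ (2, 9) facing E
t=3 turn(right) ⇒ (2, 9) facing S
shorter routes all fall short; 3 is best.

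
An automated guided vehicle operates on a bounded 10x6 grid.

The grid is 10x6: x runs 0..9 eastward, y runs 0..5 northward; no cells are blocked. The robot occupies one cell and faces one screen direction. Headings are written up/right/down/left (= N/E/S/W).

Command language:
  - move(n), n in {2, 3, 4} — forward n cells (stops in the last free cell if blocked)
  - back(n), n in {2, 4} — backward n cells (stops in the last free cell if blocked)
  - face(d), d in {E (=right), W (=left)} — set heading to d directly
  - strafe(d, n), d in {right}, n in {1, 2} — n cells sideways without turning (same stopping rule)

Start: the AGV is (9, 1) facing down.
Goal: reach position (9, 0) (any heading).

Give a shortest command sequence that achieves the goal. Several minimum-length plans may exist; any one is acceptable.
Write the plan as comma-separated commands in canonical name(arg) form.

move(3)

initial: (9, 1) facing down
t=1 move(3) ⇒ (9, 0) facing down
no 0-step plan works, so 1 is optimal.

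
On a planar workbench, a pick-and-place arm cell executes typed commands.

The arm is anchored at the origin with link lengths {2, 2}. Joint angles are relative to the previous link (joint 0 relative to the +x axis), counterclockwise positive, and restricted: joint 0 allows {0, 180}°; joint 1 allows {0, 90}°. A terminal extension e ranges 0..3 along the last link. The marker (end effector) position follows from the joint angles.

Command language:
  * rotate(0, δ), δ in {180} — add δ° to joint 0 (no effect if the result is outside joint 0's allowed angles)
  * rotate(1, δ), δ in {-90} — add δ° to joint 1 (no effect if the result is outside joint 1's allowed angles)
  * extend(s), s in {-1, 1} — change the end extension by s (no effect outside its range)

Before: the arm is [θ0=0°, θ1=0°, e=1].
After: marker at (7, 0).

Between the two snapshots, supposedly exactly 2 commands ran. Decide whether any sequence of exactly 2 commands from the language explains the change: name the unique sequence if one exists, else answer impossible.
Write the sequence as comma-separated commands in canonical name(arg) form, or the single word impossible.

extend(1), extend(1)

start: [θ0=0°, θ1=0°, e=1]
[1] after extend(1): [θ0=0°, θ1=0°, e=2]
[2] after extend(1): [θ0=0°, θ1=0°, e=3]
no other 2-command option fits: unique.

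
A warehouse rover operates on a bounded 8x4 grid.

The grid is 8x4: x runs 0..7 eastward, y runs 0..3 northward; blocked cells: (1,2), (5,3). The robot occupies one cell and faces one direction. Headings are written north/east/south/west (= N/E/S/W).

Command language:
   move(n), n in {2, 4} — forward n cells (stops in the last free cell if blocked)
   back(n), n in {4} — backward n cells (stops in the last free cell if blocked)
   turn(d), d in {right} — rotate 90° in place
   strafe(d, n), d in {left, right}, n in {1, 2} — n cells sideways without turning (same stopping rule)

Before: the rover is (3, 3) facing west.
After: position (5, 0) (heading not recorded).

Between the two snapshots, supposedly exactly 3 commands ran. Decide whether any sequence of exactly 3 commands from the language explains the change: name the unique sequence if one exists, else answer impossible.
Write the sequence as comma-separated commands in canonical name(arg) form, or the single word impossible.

key: back(4) runs into the grid edge before its full distance
initial: (3, 3) facing west
step 1 (turn(right)): (3, 3) facing north
step 2 (back(4)): (3, 0) facing north
step 3 (strafe(right, 2)): (5, 0) facing north
uniquely the one of 512 3-step routes that fits.

turn(right), back(4), strafe(right, 2)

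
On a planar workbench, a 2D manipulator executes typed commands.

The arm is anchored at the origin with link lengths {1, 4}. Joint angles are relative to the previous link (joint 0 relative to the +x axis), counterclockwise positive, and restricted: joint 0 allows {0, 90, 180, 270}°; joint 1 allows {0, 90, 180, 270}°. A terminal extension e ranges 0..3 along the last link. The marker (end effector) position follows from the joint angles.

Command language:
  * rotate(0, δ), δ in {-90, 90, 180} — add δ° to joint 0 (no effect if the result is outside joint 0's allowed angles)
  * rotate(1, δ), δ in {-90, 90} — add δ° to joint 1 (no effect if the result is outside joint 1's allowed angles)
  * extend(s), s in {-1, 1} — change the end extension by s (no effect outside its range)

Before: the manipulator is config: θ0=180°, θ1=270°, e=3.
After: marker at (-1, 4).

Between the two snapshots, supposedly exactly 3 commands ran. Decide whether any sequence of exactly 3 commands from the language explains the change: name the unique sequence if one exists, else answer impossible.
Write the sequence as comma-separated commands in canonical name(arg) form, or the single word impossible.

initial: config: θ0=180°, θ1=270°, e=3
step 1 (extend(-1)): config: θ0=180°, θ1=270°, e=2
step 2 (extend(-1)): config: θ0=180°, θ1=270°, e=1
step 3 (extend(-1)): config: θ0=180°, θ1=270°, e=0
all 343 alternatives checked — unique.

extend(-1), extend(-1), extend(-1)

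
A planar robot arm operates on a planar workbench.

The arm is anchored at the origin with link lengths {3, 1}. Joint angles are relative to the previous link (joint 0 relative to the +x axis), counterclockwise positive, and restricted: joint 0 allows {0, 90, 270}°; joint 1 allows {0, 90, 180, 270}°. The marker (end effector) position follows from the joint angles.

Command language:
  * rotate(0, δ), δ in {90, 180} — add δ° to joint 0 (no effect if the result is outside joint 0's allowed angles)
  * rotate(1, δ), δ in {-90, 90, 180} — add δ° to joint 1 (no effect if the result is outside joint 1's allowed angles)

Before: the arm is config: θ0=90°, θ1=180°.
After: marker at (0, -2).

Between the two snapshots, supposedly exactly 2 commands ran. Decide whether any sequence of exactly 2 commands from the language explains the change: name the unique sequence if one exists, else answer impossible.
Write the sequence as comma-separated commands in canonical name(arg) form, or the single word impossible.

rotate(0, 90), rotate(0, 180)

key: order matters: swapping rotate(0, 90) and rotate(0, 180) lands elsewhere
begin: config: θ0=90°, θ1=180°
t=1 rotate(0, 90) ⇒ config: θ0=90°, θ1=180°
t=2 rotate(0, 180) ⇒ config: θ0=270°, θ1=180°
no rival 2-sequence matches.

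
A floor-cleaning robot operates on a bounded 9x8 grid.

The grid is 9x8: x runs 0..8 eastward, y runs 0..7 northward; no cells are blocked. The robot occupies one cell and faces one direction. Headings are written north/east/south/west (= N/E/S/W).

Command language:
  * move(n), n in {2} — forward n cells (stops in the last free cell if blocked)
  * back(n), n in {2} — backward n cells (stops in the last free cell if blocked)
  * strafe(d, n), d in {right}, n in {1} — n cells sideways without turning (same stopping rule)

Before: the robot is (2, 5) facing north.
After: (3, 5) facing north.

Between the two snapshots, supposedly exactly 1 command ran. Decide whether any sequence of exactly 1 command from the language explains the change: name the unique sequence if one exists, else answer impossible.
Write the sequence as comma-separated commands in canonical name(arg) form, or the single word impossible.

key: still facing N — the one step turns nothing
start: (2, 5) facing north
step 1 (strafe(right, 1)): (3, 5) facing north
uniquely the one of 3 1-step routes that fits.

strafe(right, 1)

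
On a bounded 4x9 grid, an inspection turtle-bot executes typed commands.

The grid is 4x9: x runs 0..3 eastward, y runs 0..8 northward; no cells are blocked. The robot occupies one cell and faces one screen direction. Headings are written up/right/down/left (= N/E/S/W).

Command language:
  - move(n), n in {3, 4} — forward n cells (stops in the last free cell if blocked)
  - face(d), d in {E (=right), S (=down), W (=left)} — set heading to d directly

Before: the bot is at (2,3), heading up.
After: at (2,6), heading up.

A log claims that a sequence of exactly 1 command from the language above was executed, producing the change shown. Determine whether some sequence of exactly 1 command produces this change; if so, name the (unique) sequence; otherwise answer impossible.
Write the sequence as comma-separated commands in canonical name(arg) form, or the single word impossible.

key: still facing N — the one step turns nothing
from: at (2,3), heading up
1. move(3) → at (2,6), heading up
no rival 1-sequence matches.

move(3)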